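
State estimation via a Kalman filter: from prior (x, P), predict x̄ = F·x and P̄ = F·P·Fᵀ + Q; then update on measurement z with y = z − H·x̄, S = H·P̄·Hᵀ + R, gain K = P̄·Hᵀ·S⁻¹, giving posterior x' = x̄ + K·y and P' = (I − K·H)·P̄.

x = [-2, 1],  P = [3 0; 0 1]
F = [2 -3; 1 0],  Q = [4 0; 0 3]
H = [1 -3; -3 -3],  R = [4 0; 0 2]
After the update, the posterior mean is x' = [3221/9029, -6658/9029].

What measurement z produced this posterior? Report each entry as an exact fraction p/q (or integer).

x̄ = F·x = [-7, -2]
P̄ = F·P·Fᵀ + Q = [25 6; 6 6]
S = H·P̄·Hᵀ + R = [47 15; 15 389]
K = P̄·Hᵀ·S⁻¹ = [2059/9029 -2238/9029; -2064/9029 -756/9029]
x' − x̄ = [66424/9029, 11400/9029] = K·y
y = (KᵀK)⁻¹·Kᵀ·(x' − x̄) = [4, -26]
z = y + H·x̄ = [4, -26] + [-1, 27] = [3, 1]

z = [3, 1]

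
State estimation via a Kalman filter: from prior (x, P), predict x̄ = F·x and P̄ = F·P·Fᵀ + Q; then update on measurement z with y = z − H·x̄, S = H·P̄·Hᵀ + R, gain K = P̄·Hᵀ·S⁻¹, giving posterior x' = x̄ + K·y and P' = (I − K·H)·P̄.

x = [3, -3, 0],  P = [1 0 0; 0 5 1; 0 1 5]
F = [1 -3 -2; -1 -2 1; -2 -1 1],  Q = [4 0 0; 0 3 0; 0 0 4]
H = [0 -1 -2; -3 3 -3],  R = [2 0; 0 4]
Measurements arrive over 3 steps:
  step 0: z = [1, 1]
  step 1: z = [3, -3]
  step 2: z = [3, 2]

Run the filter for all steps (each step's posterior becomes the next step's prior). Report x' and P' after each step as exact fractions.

step 0: x̄ = F·x = [12, 3, -3]
step 0: P̄ = F·P·Fᵀ + Q = [82 20 2; 20 25 14; 2 14 16]
step 0: y = z − H·x̄ = [-2, 19]
step 0: S = H·P̄·Hᵀ + R = [147 51; 51 535]
step 0: K = P̄·Hᵀ·S⁻¹ = [-254/6337 -2250/6337; -13489/38022 -211/12674; -11999/38022 97/12674]
step 0: x' = x̄ + K·y = [33802/6337, 129017/38022, -84539/38022]
step 0: P' = (I − K·H)·P̄ = [81538/6337 52528/6337 -26010/6337; 52528/6337 109271/19011 -47891/19011; -26010/6337 -47891/19011 29945/19011]
step 1: x̄ = F·x = [-15161/38022, -181795/12674, -309590/19011]
step 1: P̄ = F·P·Fᵀ + Q = [215801/19011 75575/6337 224356/19011; 75575/6337 582212/6337 634466/6337; 224356/19011 634466/6337 2231954/19011]
step 1: y = z − H·x̄ = [-1669679/38022, -63489/6337]
step 1: S = H·P̄·Hᵀ + R = [18326066/19011 1489311/6337; 1489311/6337 1173919/6337]
step 1: K = P̄·Hᵀ·S⁻¹ = [25357669/2344828043 -458487165/2344828043; -758384901/2344828043 196146330/2344828043; -789699814/2344828043 -102541098/2344828043]
step 1: x' = x̄ + K·y = [2544954088/2344828043, -2295868318/2344828043, -2479197341/2344828043]
step 1: P' = (I − K·H)·P̄ = [12075968996/2344828043 7626196738/2344828043 -3838456038/2344828043; 7626196738/2344828043 5764073386/2344828043 -2123651792/2344828043; -3838456038/2344828043 -2123651792/2344828043 1851525710/2344828043]
step 2: x̄ = F·x = [14390953724/2344828043, -432414793/2344828043, -5273237199/2344828043]
step 2: P̄ = F·P·Fᵀ + Q = [24850866702/2344828043 12792596732/2344828043 10499586038/2344828043; 12792596732/2344828043 90694578575/2344828043 93548917654/2344828043; 10499586038/2344828043 93548917654/2344828043 115404701940/2344828043]
step 2: y = z − H·x̄ = [-3944405062/2344828043, 33340050040/2344828043]
step 2: S = H·P̄·Hᵀ + R = [931198713037/2344828043 241073029377/2344828043; 241073029377/2344828043 362775926861/2344828043]
step 2: K = P̄·Hᵀ·S⁻¹ = [216190256190/14910489468287 -2925121499838/14910489468287; -19076076396977/59641957873148 4959220645545/59641957873148; -20101552774655/59641957873148 -2600146837461/59641957873148]
step 2: x' = x̄ + K·y = [49555755343616/14910489468287, 45801732148035/29820978936574, -68641824502387/29820978936574]
step 2: P' = (I − K·H)·P̄ = [76718047249974/14910489468287 48401129996000/14910489468287 -24416755254190/14910489468287; 48401129996000/14910489468287 73097630191679/29820978936574 -27010776897351/29820978936574; -24416755254190/14910489468287 -27010776897351/29820978936574 23556164836003/29820978936574]

step 0: x' = [33802/6337, 129017/38022, -84539/38022], P' = [81538/6337 52528/6337 -26010/6337; 52528/6337 109271/19011 -47891/19011; -26010/6337 -47891/19011 29945/19011]
step 1: x' = [2544954088/2344828043, -2295868318/2344828043, -2479197341/2344828043], P' = [12075968996/2344828043 7626196738/2344828043 -3838456038/2344828043; 7626196738/2344828043 5764073386/2344828043 -2123651792/2344828043; -3838456038/2344828043 -2123651792/2344828043 1851525710/2344828043]
step 2: x' = [49555755343616/14910489468287, 45801732148035/29820978936574, -68641824502387/29820978936574], P' = [76718047249974/14910489468287 48401129996000/14910489468287 -24416755254190/14910489468287; 48401129996000/14910489468287 73097630191679/29820978936574 -27010776897351/29820978936574; -24416755254190/14910489468287 -27010776897351/29820978936574 23556164836003/29820978936574]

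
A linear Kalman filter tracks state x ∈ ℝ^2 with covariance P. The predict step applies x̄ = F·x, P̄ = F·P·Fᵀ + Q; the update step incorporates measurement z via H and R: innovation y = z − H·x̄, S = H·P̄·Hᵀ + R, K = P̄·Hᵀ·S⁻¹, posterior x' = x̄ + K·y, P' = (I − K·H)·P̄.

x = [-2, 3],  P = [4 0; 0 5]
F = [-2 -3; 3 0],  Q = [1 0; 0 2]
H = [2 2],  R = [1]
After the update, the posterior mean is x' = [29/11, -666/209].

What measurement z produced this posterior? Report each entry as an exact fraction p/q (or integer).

x̄ = F·x = [-5, -6]
P̄ = F·P·Fᵀ + Q = [62 -24; -24 38]
S = H·P̄·Hᵀ + R = [209]
K = P̄·Hᵀ·S⁻¹ = [4/11; 28/209]
x' − x̄ = [84/11, 588/209] = K·y
y = (KᵀK)⁻¹·Kᵀ·(x' − x̄) = [21]
z = y + H·x̄ = [21] + [-22] = [-1]

z = [-1]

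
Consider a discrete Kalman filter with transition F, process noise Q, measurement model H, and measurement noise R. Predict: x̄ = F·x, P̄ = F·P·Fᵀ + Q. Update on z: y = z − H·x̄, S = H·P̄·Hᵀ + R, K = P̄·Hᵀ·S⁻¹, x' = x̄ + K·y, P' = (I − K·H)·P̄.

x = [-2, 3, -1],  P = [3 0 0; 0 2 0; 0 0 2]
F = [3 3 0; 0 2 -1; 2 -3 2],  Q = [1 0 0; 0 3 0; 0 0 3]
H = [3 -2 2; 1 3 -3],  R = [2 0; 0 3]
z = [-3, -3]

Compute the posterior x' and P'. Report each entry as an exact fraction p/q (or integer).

x̄ = F·x = [3, 7, -15]
P̄ = F·P·Fᵀ + Q = [46 12 0; 12 13 -16; 0 -16 41]
y = z − H·x̄ = [32, -72]
S = H·P̄·Hᵀ + R = [616 -294; -294 895]
K = P̄·Hᵀ·S⁻¹ = [63069/232442 3001/16603; 2354/116221 1947/16603; 12939/116221 -2565/16603]
x' = x̄ + K·y = [-154737/116221, -92413/116221, -36507/116221]
P' = (I − K·H)·P̄ = [28659/116221 8718/116221 -2736/116221; 8718/116221 213390/116221 202667/116221; -2736/116221 202667/116221 219710/116221]

x' = [-154737/116221, -92413/116221, -36507/116221]
P' = [28659/116221 8718/116221 -2736/116221; 8718/116221 213390/116221 202667/116221; -2736/116221 202667/116221 219710/116221]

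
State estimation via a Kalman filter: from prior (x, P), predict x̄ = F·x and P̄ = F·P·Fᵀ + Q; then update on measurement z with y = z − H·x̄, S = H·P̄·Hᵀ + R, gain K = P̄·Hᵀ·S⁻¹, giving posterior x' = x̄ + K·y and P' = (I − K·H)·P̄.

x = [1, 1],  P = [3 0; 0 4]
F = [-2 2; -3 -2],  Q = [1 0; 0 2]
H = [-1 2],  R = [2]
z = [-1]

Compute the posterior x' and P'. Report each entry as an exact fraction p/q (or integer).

x' = [-225/203, -223/203]
P' = [5262/203 2606/203; 2606/203 1391/203]

x̄ = F·x = [0, -5]
P̄ = F·P·Fᵀ + Q = [29 2; 2 45]
y = z − H·x̄ = [9]
S = H·P̄·Hᵀ + R = [203]
K = P̄·Hᵀ·S⁻¹ = [-25/203; 88/203]
x' = x̄ + K·y = [-225/203, -223/203]
P' = (I − K·H)·P̄ = [5262/203 2606/203; 2606/203 1391/203]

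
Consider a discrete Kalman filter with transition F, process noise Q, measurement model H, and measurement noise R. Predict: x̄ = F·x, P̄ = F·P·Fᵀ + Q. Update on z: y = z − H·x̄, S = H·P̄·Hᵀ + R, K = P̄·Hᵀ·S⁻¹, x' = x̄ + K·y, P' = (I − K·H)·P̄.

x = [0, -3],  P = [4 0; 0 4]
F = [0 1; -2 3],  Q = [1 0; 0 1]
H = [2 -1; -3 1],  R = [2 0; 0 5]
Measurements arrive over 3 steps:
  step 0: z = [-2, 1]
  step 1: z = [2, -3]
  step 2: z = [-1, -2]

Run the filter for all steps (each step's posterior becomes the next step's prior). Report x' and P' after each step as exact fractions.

step 0: x̄ = F·x = [-3, -9]
step 0: P̄ = F·P·Fᵀ + Q = [5 12; 12 53]
step 0: y = z − H·x̄ = [-5, 1]
step 0: S = H·P̄·Hᵀ + R = [27 -23; -23 31]
step 0: K = P̄·Hᵀ·S⁻¹ = [-131/308 -127/308; -127/77 -52/77]
step 0: x' = x̄ + K·y = [-9/7, -10/7]
step 0: P' = (I − K·H)·P̄ = [897/308 514/77; 514/77 1282/77]
step 1: x̄ = F·x = [-10/7, -12/7]
step 1: P̄ = F·P·Fᵀ + Q = [1359/77 2818/77; 2818/77 6344/77]
step 1: y = z − H·x̄ = [22/7, -39/7]
step 1: S = H·P̄·Hᵀ + R = [662/77 -408/77; -408/77 2052/77]
step 1: K = P̄·Hᵀ·S⁻¹ = [-389/645 -5677/7740; -1252/645 -5473/3870]
step 1: x' = x̄ + K·y = [1967/2580, 83/1290]
step 1: P' = (I − K·H)·P̄ = [37721/7740 42389/3870; 42389/3870 49901/1935]
step 2: x̄ = F·x = [83/1290, -859/645]
step 2: P̄ = F·P·Fᵀ + Q = [51836/1935 107314/1935; 107314/1935 234431/1935]
step 2: y = z − H·x̄ = [-529/215, -613/1290]
step 2: S = H·P̄·Hᵀ + R = [1821/215 -2959/645; -2959/645 66746/1935]
step 2: K = P̄·Hᵀ·S⁻¹ = [-346722/524599 -424900/524599; -1084551/524599 -832046/524599]
step 2: x' = x̄ + K·y = [2177521/1049198, 2365231/524599]
step 2: P' = (I − K·H)·P̄ = [2817944/524599 6329332/524599; 6329332/524599 14827766/524599]

step 0: x' = [-9/7, -10/7], P' = [897/308 514/77; 514/77 1282/77]
step 1: x' = [1967/2580, 83/1290], P' = [37721/7740 42389/3870; 42389/3870 49901/1935]
step 2: x' = [2177521/1049198, 2365231/524599], P' = [2817944/524599 6329332/524599; 6329332/524599 14827766/524599]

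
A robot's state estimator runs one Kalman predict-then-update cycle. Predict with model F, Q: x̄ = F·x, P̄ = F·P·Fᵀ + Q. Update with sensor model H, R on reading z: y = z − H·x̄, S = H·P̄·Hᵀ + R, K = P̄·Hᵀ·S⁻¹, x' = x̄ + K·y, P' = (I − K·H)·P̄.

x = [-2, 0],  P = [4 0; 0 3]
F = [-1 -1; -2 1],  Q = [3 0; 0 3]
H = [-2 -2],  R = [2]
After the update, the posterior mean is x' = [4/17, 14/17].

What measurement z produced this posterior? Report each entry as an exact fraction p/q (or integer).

z = [-2]

x̄ = F·x = [2, 4]
P̄ = F·P·Fᵀ + Q = [10 5; 5 22]
S = H·P̄·Hᵀ + R = [170]
K = P̄·Hᵀ·S⁻¹ = [-3/17; -27/85]
x' − x̄ = [-30/17, -54/17] = K·y
y = (KᵀK)⁻¹·Kᵀ·(x' − x̄) = [10]
z = y + H·x̄ = [10] + [-12] = [-2]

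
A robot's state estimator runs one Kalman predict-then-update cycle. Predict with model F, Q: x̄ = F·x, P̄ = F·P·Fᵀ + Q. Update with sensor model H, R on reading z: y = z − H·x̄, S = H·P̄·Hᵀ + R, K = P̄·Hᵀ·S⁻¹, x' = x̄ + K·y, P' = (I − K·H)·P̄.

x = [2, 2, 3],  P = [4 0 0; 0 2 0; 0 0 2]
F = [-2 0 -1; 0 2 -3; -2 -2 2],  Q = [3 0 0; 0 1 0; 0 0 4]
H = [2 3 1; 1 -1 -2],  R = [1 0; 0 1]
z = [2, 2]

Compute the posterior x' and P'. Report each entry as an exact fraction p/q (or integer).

x̄ = F·x = [-7, -5, -2]
P̄ = F·P·Fᵀ + Q = [21 6 12; 6 27 -20; 12 -20 36]
y = z − H·x̄ = [33, 0]
S = H·P̄·Hᵀ + R = [364 -1; -1 53]
K = P̄·Hᵀ·S⁻¹ = [3807/19291 -3204/19291; 3888/19291 6989/19291; -40/19291 -14560/19291]
x' = x̄ + K·y = [-9406/19291, 31849/19291, -39902/19291]
P' = (I − K·H)·P̄ = [102171/19291 -101289/19291 103332/19291; -101289/19291 104242/19291 -106260/19291; 103332/19291 -106260/19291 112076/19291]

x' = [-9406/19291, 31849/19291, -39902/19291]
P' = [102171/19291 -101289/19291 103332/19291; -101289/19291 104242/19291 -106260/19291; 103332/19291 -106260/19291 112076/19291]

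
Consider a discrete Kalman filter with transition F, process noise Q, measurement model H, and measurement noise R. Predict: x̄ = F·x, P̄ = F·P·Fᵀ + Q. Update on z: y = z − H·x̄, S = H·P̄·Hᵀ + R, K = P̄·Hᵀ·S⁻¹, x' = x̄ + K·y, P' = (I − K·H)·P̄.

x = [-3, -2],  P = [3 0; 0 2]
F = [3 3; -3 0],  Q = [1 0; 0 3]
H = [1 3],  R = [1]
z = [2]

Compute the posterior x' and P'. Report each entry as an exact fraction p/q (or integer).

x' = [-395/31, 153/31]
P' = [1181/31 -396/31; -396/31 681/155]

x̄ = F·x = [-15, 9]
P̄ = F·P·Fᵀ + Q = [46 -27; -27 30]
y = z − H·x̄ = [-10]
S = H·P̄·Hᵀ + R = [155]
K = P̄·Hᵀ·S⁻¹ = [-7/31; 63/155]
x' = x̄ + K·y = [-395/31, 153/31]
P' = (I − K·H)·P̄ = [1181/31 -396/31; -396/31 681/155]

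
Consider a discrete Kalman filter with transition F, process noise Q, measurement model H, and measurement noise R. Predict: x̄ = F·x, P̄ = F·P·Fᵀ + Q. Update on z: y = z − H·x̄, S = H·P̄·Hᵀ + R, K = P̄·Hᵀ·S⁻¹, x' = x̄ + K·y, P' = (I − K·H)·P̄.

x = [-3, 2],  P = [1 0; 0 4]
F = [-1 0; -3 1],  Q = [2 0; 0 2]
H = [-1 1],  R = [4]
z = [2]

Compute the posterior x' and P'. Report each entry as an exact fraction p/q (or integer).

x̄ = F·x = [3, 11]
P̄ = F·P·Fᵀ + Q = [3 3; 3 15]
y = z − H·x̄ = [-6]
S = H·P̄·Hᵀ + R = [16]
K = P̄·Hᵀ·S⁻¹ = [0; 3/4]
x' = x̄ + K·y = [3, 13/2]
P' = (I − K·H)·P̄ = [3 3; 3 6]

x' = [3, 13/2]
P' = [3 3; 3 6]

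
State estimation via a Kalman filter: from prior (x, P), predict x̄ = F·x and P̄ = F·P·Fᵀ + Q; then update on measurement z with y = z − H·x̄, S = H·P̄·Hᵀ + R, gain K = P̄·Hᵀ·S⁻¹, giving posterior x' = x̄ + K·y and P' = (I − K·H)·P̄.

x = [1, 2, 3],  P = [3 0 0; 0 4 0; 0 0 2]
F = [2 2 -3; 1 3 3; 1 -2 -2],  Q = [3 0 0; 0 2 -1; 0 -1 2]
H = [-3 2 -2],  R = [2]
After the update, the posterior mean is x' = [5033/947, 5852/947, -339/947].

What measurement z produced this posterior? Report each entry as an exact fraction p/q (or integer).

z = [-3]

x̄ = F·x = [-3, 16, -9]
P̄ = F·P·Fᵀ + Q = [49 12 2; 12 59 -34; 2 -34 29]
S = H·P̄·Hᵀ + R = [947]
K = P̄·Hᵀ·S⁻¹ = [-127/947; 150/947; -132/947]
x' − x̄ = [7874/947, -9300/947, 8184/947] = K·y
y = (KᵀK)⁻¹·Kᵀ·(x' − x̄) = [-62]
z = y + H·x̄ = [-62] + [59] = [-3]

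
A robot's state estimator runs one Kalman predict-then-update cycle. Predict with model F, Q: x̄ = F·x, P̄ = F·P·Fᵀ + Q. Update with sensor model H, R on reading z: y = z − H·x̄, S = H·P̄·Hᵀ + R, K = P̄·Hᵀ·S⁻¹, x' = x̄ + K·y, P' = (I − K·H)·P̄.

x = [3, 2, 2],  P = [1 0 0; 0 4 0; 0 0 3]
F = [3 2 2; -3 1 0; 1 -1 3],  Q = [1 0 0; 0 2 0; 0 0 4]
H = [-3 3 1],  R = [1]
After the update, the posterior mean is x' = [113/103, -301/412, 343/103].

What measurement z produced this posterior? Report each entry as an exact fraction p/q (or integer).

z = [-2]

x̄ = F·x = [17, -7, 7]
P̄ = F·P·Fᵀ + Q = [38 -1 13; -1 15 -7; 13 -7 36]
S = H·P̄·Hᵀ + R = [412]
K = P̄·Hᵀ·S⁻¹ = [-26/103; 41/412; -6/103]
x' − x̄ = [-1638/103, 2583/412, -378/103] = K·y
y = (KᵀK)⁻¹·Kᵀ·(x' − x̄) = [63]
z = y + H·x̄ = [63] + [-65] = [-2]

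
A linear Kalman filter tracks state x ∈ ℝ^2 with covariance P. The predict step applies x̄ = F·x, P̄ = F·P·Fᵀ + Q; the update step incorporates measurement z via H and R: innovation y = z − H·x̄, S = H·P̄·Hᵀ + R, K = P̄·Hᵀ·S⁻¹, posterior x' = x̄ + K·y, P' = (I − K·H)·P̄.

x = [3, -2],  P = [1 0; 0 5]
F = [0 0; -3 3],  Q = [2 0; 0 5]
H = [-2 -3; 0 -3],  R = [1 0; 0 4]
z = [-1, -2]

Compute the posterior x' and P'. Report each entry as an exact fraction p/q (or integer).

x̄ = F·x = [0, -15]
P̄ = F·P·Fᵀ + Q = [2 0; 0 59]
y = z − H·x̄ = [-46, -47]
S = H·P̄·Hᵀ + R = [540 531; 531 535]
K = P̄·Hᵀ·S⁻¹ = [-2140/6939 236/771; -236/2313 -59/257]
x' = x̄ + K·y = [-1388/6939, 1118/2313]
P' = (I − K·H)·P̄ = [5318/6939 -944/2313; -944/2313 236/771]

x' = [-1388/6939, 1118/2313]
P' = [5318/6939 -944/2313; -944/2313 236/771]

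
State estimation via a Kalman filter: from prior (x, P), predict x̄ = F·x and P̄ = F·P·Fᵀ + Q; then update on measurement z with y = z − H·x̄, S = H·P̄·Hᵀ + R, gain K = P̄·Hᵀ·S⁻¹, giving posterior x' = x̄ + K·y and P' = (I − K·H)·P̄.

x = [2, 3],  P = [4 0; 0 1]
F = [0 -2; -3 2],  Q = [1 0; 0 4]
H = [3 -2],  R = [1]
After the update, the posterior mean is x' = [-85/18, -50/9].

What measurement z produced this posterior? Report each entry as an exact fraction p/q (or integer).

z = [-3]

x̄ = F·x = [-6, 0]
P̄ = F·P·Fᵀ + Q = [5 -4; -4 44]
S = H·P̄·Hᵀ + R = [270]
K = P̄·Hᵀ·S⁻¹ = [23/270; -10/27]
x' − x̄ = [23/18, -50/9] = K·y
y = (KᵀK)⁻¹·Kᵀ·(x' − x̄) = [15]
z = y + H·x̄ = [15] + [-18] = [-3]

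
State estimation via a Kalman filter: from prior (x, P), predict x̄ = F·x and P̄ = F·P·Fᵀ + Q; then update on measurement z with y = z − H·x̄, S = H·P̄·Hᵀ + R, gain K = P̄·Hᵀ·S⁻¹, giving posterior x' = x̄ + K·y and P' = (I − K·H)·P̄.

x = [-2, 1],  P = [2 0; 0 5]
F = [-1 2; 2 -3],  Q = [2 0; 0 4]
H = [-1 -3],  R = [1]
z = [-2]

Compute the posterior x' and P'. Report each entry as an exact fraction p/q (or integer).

x̄ = F·x = [4, -7]
P̄ = F·P·Fᵀ + Q = [24 -34; -34 57]
y = z − H·x̄ = [-19]
S = H·P̄·Hᵀ + R = [334]
K = P̄·Hᵀ·S⁻¹ = [39/167; -137/334]
x' = x̄ + K·y = [-73/167, 265/334]
P' = (I − K·H)·P̄ = [966/167 -335/167; -335/167 269/334]

x' = [-73/167, 265/334]
P' = [966/167 -335/167; -335/167 269/334]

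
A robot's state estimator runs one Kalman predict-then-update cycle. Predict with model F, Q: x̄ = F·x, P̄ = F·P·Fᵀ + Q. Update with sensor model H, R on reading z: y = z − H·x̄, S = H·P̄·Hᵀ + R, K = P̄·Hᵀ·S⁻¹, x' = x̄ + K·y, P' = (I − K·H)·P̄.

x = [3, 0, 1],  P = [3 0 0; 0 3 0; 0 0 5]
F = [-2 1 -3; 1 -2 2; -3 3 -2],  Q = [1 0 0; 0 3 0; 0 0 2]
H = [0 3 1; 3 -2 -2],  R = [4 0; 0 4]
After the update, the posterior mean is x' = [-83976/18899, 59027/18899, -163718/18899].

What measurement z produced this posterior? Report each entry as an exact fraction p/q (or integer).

x̄ = F·x = [-9, 5, -11]
P̄ = F·P·Fᵀ + Q = [61 -42 57; -42 38 -47; 57 -47 76]
S = H·P̄·Hᵀ + R = [140 -211; -211 453]
K = P̄·Hᵀ·S⁻¹ = [1026/18899 6861/18899; 7563/18899 -983/18899; -5602/18899 2105/18899]
x' − x̄ = [86115/18899, -35468/18899, 44171/18899] = K·y
y = (KᵀK)⁻¹·Kᵀ·(x' − x̄) = [-3, 13]
z = y + H·x̄ = [-3, 13] + [4, -15] = [1, -2]

z = [1, -2]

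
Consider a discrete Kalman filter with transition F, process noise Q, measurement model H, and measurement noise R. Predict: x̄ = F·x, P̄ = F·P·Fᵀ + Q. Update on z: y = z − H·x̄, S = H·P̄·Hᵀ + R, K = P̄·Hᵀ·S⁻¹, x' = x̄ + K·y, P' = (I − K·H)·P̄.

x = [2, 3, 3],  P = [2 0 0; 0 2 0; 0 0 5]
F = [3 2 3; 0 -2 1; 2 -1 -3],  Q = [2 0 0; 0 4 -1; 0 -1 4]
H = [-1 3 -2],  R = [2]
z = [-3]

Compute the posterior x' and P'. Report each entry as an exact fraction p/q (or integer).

x' = [410/19, -23/19, -421/38]
P' = [1365/19 65/19 -586/19; 65/19 1241/209 1470/209; -586/19 1470/209 10973/418]

x̄ = F·x = [21, -3, -8]
P̄ = F·P·Fᵀ + Q = [73 7 -37; 7 17 -12; -37 -12 59]
y = z − H·x̄ = [11]
S = H·P̄·Hᵀ + R = [418]
K = P̄·Hᵀ·S⁻¹ = [1/19; 34/209; -117/418]
x' = x̄ + K·y = [410/19, -23/19, -421/38]
P' = (I − K·H)·P̄ = [1365/19 65/19 -586/19; 65/19 1241/209 1470/209; -586/19 1470/209 10973/418]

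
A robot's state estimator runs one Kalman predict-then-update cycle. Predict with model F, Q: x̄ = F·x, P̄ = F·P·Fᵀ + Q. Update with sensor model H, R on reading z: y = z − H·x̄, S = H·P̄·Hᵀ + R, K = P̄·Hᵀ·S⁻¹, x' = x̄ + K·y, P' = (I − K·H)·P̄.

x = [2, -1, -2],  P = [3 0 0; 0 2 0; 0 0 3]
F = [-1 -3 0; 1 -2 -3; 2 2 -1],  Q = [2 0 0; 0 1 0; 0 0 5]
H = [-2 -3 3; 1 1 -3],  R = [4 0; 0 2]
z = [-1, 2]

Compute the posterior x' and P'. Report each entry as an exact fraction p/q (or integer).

x̄ = F·x = [1, 10, 4]
P̄ = F·P·Fᵀ + Q = [23 9 -18; 9 39 7; -18 7 28]
y = z − H·x̄ = [19, 3]
S = H·P̄·Hᵀ + R = [897 -538; -538 400]
K = P̄·Hᵀ·S⁻¹ = [-1133/17339 2204/17339; -15537/34678 -37113/69356; -5755/34678 -31953/69356]
x' = x̄ + K·y = [2424/17339, -8185/69356, -37125/69356]
P' = (I − K·H)·P̄ = [65362/17339 -32619/17339 9445/17339; -32619/17339 164499/69356 36083/69356; 9445/17339 36083/69356 45923/69356]

x' = [2424/17339, -8185/69356, -37125/69356]
P' = [65362/17339 -32619/17339 9445/17339; -32619/17339 164499/69356 36083/69356; 9445/17339 36083/69356 45923/69356]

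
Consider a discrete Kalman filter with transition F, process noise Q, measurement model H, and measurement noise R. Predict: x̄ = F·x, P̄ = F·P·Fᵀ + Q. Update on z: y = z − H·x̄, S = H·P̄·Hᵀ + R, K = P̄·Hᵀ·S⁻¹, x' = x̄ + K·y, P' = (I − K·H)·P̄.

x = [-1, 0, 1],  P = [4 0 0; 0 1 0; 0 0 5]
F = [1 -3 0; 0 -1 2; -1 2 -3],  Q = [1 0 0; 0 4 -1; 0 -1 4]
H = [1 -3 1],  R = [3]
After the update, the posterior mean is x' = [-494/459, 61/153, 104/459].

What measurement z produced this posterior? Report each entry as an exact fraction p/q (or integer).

z = [-2]

x̄ = F·x = [-1, 2, -2]
P̄ = F·P·Fᵀ + Q = [14 3 -10; 3 25 -33; -10 -33 57]
S = H·P̄·Hᵀ + R = [459]
K = P̄·Hᵀ·S⁻¹ = [-5/459; -35/153; 146/459]
x' − x̄ = [-35/459, -245/153, 1022/459] = K·y
y = (KᵀK)⁻¹·Kᵀ·(x' − x̄) = [7]
z = y + H·x̄ = [7] + [-9] = [-2]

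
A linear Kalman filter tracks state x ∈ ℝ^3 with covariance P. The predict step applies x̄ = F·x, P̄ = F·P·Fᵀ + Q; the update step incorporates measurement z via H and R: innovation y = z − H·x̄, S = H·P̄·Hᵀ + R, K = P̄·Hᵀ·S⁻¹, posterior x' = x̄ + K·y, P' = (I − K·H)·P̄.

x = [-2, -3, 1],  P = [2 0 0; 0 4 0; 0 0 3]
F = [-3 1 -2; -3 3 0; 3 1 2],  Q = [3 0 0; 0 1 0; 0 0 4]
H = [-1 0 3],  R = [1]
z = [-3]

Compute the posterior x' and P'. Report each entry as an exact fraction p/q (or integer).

x̄ = F·x = [1, -3, -7]
P̄ = F·P·Fᵀ + Q = [37 30 -26; 30 55 -6; -26 -6 38]
y = z − H·x̄ = [19]
S = H·P̄·Hᵀ + R = [536]
K = P̄·Hᵀ·S⁻¹ = [-115/536; -6/67; 35/134]
x' = x̄ + K·y = [-1649/536, -315/67, -273/134]
P' = (I − K·H)·P̄ = [6607/536 1320/67 541/134; 1320/67 3397/67 438/67; 541/134 438/67 96/67]

x' = [-1649/536, -315/67, -273/134]
P' = [6607/536 1320/67 541/134; 1320/67 3397/67 438/67; 541/134 438/67 96/67]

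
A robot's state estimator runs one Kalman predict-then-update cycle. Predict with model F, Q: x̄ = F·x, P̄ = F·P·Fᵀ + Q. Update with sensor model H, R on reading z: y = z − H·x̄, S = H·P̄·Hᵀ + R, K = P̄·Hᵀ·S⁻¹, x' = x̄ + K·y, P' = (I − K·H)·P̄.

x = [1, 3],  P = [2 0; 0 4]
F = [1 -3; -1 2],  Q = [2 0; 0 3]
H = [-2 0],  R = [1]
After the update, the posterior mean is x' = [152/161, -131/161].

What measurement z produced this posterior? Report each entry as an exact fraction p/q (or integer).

z = [-2]

x̄ = F·x = [-8, 5]
P̄ = F·P·Fᵀ + Q = [40 -26; -26 21]
S = H·P̄·Hᵀ + R = [161]
K = P̄·Hᵀ·S⁻¹ = [-80/161; 52/161]
x' − x̄ = [1440/161, -936/161] = K·y
y = (KᵀK)⁻¹·Kᵀ·(x' − x̄) = [-18]
z = y + H·x̄ = [-18] + [16] = [-2]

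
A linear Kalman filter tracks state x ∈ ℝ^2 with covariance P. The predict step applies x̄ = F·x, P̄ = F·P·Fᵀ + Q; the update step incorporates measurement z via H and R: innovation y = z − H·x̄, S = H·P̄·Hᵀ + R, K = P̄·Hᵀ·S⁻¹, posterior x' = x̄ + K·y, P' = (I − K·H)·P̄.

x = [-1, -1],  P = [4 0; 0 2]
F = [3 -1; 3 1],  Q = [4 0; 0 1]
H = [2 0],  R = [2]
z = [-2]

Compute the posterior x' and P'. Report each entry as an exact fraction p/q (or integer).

x̄ = F·x = [-2, -4]
P̄ = F·P·Fᵀ + Q = [42 34; 34 39]
y = z − H·x̄ = [2]
S = H·P̄·Hᵀ + R = [170]
K = P̄·Hᵀ·S⁻¹ = [42/85; 2/5]
x' = x̄ + K·y = [-86/85, -16/5]
P' = (I − K·H)·P̄ = [42/85 2/5; 2/5 59/5]

x' = [-86/85, -16/5]
P' = [42/85 2/5; 2/5 59/5]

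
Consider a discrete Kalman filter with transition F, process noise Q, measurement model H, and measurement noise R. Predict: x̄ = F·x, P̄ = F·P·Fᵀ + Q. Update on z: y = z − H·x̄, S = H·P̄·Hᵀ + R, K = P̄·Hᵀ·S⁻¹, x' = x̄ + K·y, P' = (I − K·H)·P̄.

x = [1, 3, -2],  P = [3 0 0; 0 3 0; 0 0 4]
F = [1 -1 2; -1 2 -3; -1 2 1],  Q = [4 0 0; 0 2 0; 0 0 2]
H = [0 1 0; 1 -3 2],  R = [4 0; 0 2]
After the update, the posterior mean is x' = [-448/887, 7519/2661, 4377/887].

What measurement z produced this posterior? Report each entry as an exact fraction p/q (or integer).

x̄ = F·x = [-6, 11, 3]
P̄ = F·P·Fᵀ + Q = [26 -33 -1; -33 53 3; -1 3 21]
S = H·P̄·Hᵀ + R = [57 -186; -186 747]
K = P̄·Hᵀ·S⁻¹ = [-197/887 97/887; 555/887 -248/2661; 2731/2661 794/2661]
x' − x̄ = [4874/887, -21752/2661, 1716/887] = K·y
y = (KᵀK)⁻¹·Kᵀ·(x' − x̄) = [-8, 34]
z = y + H·x̄ = [-8, 34] + [11, -33] = [3, 1]

z = [3, 1]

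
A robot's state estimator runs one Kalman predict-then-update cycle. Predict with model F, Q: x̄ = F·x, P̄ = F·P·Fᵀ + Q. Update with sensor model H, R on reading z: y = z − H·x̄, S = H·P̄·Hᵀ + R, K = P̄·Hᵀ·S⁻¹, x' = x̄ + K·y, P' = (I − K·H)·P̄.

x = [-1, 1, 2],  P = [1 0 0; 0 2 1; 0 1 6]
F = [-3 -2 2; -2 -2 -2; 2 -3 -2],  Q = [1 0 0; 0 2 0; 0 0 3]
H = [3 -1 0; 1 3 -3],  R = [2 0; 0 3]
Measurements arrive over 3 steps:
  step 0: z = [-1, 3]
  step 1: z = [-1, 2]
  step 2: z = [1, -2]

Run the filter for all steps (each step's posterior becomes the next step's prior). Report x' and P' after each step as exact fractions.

step 0: x̄ = F·x = [5, -4, -9]
step 0: P̄ = F·P·Fᵀ + Q = [34 -10 -20; -10 46 42; -20 42 61]
step 0: y = z − H·x̄ = [-20, -17]
step 0: S = H·P̄·Hᵀ + R = [414 190; 190 304]
step 0: K = P̄·Hᵀ·S⁻¹ = [288/1181 1304/22439; -309/1181 3817/22439; -431/2362 -6249/44878]
step 0: x' = x̄ + K·y = [-19413/22439, -37225/22439, -133889/44878]
step 0: P' = (I − K·H)·P̄ = [66606/22439 188874/22439 209772/22439; 188874/22439 578364/22439 637505/22439; 209772/22439 637505/22439 1421107/44878]
step 1: x̄ = F·x = [-1200/22439, 247165/22439, 206738/22439]
step 1: P̄ = F·P·Fᵀ + Q = [426747/22439 2179162/22439 1995414/22439; 2179162/22439 13756180/22439 12798772/22439; 1995414/22439 12798772/22439 12086627/22439]
step 1: y = z − H·x̄ = [228326/22439, -75203/22439]
step 1: S = H·P̄·Hᵀ + R = [4566809/22439 -2117413/22439; -2117413/22439 3803919/22439]
step 1: K = P̄·Hᵀ·S⁻¹ = [-30050622/287186009 57108407/287186009; -373533956/287186009 173442634/287186009; -764984247/574372018 198067009/574372018]
step 1: x' = x̄ + K·y = [-512531087/287186009, -1218797207/287186009, -3155956335/574372018]
step 1: P' = (I − K·H)·P̄ = [1768845516/287186009 5366637792/287186009 5899144557/287186009; 5366637792/287186009 16846981288/287186009 18462417918/287186009; 5899144557/287186009 18462417918/287186009 40659531865/574372018]
step 2: x̄ = F·x = [819231340/287186009, 6618612923/287186009, 5787285782/287186009]
step 2: P̄ = F·P·Fᵀ + Q = [10824360011/287186009 62146601552/287186009 58049549596/287186009; 62146601552/287186009 394182345100/287186009 370683024158/287186009; 58049549596/287186009 370683024158/287186009 350835040469/287186009]
step 2: y = z − H·x̄ = [4448104912/287186009, -3887584781/287186009]
step 2: S = H·P̄·Hᵀ + R = [119296347905/287186009 -63298016741/287186009; -63298016741/287186009 69130265051/287186009]
step 2: K = P̄·Hᵀ·S⁻¹ = [-341342125595/2460861076131 510308960554/2460861076131; -10385532093697/7382583228393 4656078661727/7382583228393; -21390450421843/14765166456786 5530349440205/14765166456786]
step 2: x' = x̄ + K·y = [-5174975001086/2460861076131, -53743481993968/7382583228393, -108627965941141/14765166456786]
step 2: P' = (I − K·H)·P̄ = [5469589148210/820287025377 49908986585080/2460861076131 54868266772736/2460861076131; 49908986585080/2460861076131 469951943453114/7382583228393 515204851376467/7382583228393; 54868266772736/2460861076131 515204851376467/7382583228393 1134615886858201/14765166456786]

step 0: x' = [-19413/22439, -37225/22439, -133889/44878], P' = [66606/22439 188874/22439 209772/22439; 188874/22439 578364/22439 637505/22439; 209772/22439 637505/22439 1421107/44878]
step 1: x' = [-512531087/287186009, -1218797207/287186009, -3155956335/574372018], P' = [1768845516/287186009 5366637792/287186009 5899144557/287186009; 5366637792/287186009 16846981288/287186009 18462417918/287186009; 5899144557/287186009 18462417918/287186009 40659531865/574372018]
step 2: x' = [-5174975001086/2460861076131, -53743481993968/7382583228393, -108627965941141/14765166456786], P' = [5469589148210/820287025377 49908986585080/2460861076131 54868266772736/2460861076131; 49908986585080/2460861076131 469951943453114/7382583228393 515204851376467/7382583228393; 54868266772736/2460861076131 515204851376467/7382583228393 1134615886858201/14765166456786]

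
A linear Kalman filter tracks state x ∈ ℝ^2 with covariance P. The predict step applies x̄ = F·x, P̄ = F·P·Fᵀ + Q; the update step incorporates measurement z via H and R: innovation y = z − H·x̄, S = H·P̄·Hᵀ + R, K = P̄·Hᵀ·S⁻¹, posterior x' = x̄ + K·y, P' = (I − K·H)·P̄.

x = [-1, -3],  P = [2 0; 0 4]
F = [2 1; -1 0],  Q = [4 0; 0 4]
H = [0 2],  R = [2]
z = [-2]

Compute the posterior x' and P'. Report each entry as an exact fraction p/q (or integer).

x̄ = F·x = [-5, 1]
P̄ = F·P·Fᵀ + Q = [16 -4; -4 6]
y = z − H·x̄ = [-4]
S = H·P̄·Hᵀ + R = [26]
K = P̄·Hᵀ·S⁻¹ = [-4/13; 6/13]
x' = x̄ + K·y = [-49/13, -11/13]
P' = (I − K·H)·P̄ = [176/13 -4/13; -4/13 6/13]

x' = [-49/13, -11/13]
P' = [176/13 -4/13; -4/13 6/13]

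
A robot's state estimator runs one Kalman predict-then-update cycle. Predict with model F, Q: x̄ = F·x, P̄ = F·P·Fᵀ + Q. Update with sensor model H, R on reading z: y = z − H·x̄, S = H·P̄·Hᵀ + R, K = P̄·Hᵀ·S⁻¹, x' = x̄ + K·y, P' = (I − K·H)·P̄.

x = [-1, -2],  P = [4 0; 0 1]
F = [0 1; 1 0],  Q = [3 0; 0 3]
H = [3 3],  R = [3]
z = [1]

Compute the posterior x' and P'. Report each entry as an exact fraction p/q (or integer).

x' = [-14/17, 18/17]
P' = [44/17 -42/17; -42/17 91/34]

x̄ = F·x = [-2, -1]
P̄ = F·P·Fᵀ + Q = [4 0; 0 7]
y = z − H·x̄ = [10]
S = H·P̄·Hᵀ + R = [102]
K = P̄·Hᵀ·S⁻¹ = [2/17; 7/34]
x' = x̄ + K·y = [-14/17, 18/17]
P' = (I − K·H)·P̄ = [44/17 -42/17; -42/17 91/34]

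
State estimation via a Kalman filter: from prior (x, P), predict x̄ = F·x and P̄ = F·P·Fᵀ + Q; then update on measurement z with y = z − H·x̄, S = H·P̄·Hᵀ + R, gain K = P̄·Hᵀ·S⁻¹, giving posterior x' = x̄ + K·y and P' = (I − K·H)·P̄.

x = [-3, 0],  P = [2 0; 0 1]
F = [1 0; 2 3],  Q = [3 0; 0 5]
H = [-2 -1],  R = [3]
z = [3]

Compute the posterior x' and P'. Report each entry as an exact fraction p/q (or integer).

x̄ = F·x = [-3, -6]
P̄ = F·P·Fᵀ + Q = [5 4; 4 22]
y = z − H·x̄ = [-9]
S = H·P̄·Hᵀ + R = [61]
K = P̄·Hᵀ·S⁻¹ = [-14/61; -30/61]
x' = x̄ + K·y = [-57/61, -96/61]
P' = (I − K·H)·P̄ = [109/61 -176/61; -176/61 442/61]

x' = [-57/61, -96/61]
P' = [109/61 -176/61; -176/61 442/61]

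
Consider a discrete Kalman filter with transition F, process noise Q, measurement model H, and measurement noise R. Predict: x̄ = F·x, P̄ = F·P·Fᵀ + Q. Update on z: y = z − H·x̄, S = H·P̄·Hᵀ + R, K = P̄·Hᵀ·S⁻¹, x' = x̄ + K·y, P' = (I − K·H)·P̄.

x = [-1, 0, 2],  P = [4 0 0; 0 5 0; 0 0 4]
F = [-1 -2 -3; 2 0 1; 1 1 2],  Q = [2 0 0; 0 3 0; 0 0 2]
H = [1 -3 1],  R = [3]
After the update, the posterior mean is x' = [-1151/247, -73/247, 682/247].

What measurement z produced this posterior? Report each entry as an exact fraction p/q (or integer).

z = [-1]

x̄ = F·x = [-5, 0, 3]
P̄ = F·P·Fᵀ + Q = [62 -20 -38; -20 23 16; -38 16 27]
S = H·P̄·Hᵀ + R = [247]
K = P̄·Hᵀ·S⁻¹ = [84/247; -73/247; -59/247]
x' − x̄ = [84/247, -73/247, -59/247] = K·y
y = (KᵀK)⁻¹·Kᵀ·(x' − x̄) = [1]
z = y + H·x̄ = [1] + [-2] = [-1]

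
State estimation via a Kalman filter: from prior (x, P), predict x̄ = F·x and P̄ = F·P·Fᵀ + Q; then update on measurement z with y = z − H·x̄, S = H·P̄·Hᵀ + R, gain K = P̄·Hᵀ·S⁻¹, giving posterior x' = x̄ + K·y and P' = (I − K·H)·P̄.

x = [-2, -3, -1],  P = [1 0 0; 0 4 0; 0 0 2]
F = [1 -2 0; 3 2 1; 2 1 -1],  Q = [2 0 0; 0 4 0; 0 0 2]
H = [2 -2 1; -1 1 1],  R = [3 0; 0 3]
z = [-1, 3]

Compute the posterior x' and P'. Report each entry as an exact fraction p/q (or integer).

x' = [-1310/427, -835/427, 438/427]
P' = [11421/2135 10893/2135 306/2135; 10893/2135 11769/2135 948/2135; 306/2135 948/2135 2976/2135]

x̄ = F·x = [4, -13, -6]
P̄ = F·P·Fᵀ + Q = [19 -13 -6; -13 31 12; -6 12 12]
y = z − H·x̄ = [-29, 26]
S = H·P̄·Hᵀ + R = [247 -158; -158 127]
K = P̄·Hᵀ·S⁻¹ = [454/2135 -74/2135; -268/2135 608/2135; 564/2135 1206/2135]
x' = x̄ + K·y = [-1310/427, -835/427, 438/427]
P' = (I − K·H)·P̄ = [11421/2135 10893/2135 306/2135; 10893/2135 11769/2135 948/2135; 306/2135 948/2135 2976/2135]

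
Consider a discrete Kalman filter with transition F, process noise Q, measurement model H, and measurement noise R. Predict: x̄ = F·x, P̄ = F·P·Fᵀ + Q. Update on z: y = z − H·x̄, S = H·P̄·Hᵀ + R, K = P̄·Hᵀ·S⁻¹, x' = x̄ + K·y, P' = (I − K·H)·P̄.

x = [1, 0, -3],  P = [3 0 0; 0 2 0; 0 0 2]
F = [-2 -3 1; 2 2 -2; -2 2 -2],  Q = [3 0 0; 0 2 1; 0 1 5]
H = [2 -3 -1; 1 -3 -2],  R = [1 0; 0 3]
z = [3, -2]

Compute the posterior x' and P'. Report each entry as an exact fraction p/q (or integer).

x' = [128396/42255, 3655/8451, 77941/42255]
P' = [96431/42255 15253/8451 -52184/42255; 15253/8451 17374/8451 -19468/8451; -52184/42255 -19468/8451 164501/42255]

x̄ = F·x = [-5, 8, 4]
P̄ = F·P·Fᵀ + Q = [35 -28 -4; -28 30 5; -4 5 33]
y = z − H·x̄ = [41, 35]
S = H·P̄·Hᵀ + R = [826 723; 723 684]
K = P̄·Hᵀ·S⁻¹ = [5417/14085 -9332/42255; -716/2817 689/8451; 7717/14085 -29722/42255]
x' = x̄ + K·y = [128396/42255, 3655/8451, 77941/42255]
P' = (I − K·H)·P̄ = [96431/42255 15253/8451 -52184/42255; 15253/8451 17374/8451 -19468/8451; -52184/42255 -19468/8451 164501/42255]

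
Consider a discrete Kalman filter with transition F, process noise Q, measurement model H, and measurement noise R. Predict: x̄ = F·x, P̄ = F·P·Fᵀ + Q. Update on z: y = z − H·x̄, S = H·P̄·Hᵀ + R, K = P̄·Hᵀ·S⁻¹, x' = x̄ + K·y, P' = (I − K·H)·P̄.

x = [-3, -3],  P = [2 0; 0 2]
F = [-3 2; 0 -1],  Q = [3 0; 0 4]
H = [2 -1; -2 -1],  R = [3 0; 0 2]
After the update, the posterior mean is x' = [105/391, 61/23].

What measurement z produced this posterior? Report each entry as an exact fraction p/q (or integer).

x̄ = F·x = [3, 3]
P̄ = F·P·Fᵀ + Q = [29 -4; -4 6]
S = H·P̄·Hᵀ + R = [141 -110; -110 108]
K = P̄·Hᵀ·S⁻¹ = [189/782 -397/1564; -19/46 -37/92]
x' − x̄ = [-1068/391, -8/23] = K·y
y = (KᵀK)⁻¹·Kᵀ·(x' − x̄) = [-5, 6]
z = y + H·x̄ = [-5, 6] + [3, -9] = [-2, -3]

z = [-2, -3]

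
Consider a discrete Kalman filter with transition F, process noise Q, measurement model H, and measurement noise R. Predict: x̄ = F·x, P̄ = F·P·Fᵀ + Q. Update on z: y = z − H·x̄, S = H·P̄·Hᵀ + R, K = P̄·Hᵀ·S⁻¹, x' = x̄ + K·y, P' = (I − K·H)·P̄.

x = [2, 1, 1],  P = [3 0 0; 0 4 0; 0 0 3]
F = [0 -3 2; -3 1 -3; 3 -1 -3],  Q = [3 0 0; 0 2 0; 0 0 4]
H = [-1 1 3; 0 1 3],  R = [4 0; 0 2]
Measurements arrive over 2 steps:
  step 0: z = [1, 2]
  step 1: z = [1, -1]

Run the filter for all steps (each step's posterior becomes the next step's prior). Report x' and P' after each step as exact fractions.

step 0: x̄ = F·x = [-1, -8, 2]
step 0: P̄ = F·P·Fᵀ + Q = [51 -30 -6; -30 60 -4; -6 -4 62]
step 0: y = z − H·x̄ = [2, 4]
step 0: S = H·P̄·Hᵀ + R = [745 642; 642 596]
step 0: K = P̄·Hᵀ·S⁻¹ = [-7047/7964 13899/15928; 1959/3982 -3579/7964; -109/724 677/1448]
step 0: x' = x̄ + K·y = [1435/1991, -17548/1991, 646/181]
step 0: P' = (I − K·H)·P̄ = [42087/7964 -11415/3982 1113/724; -11415/3982 86007/1991 -5321/362; 1113/724 -5321/362 3773/724]
step 1: x̄ = F·x = [66856/1991, -43171/1991, 535/1991]
step 1: P̄ = F·P·Fᵀ + Q = [1172725/1991 -711928/1991 60640/1991; -711928/1991 542998/1991 -121566/1991; 60640/1991 -121566/1991 85607/1991]
step 1: y = z − H·x̄ = [110413/1991, 39575/1991]
step 1: S = H·P̄·Hᵀ + R = [2824770/1991 1114073/1991; 1114073/1991 588047/1991]
step 1: K = P̄·Hᵀ·S⁻¹ = [-206338237/210918571 200812739/210918571; 163162576/210918571 -245164484/210918571; -53644810/210918571 150144505/210918571]
step 1: x' = x̄ + K·y = [-368702980/210918571, -398131883/210918571, 66160630/210918571]
step 1: P' = (I − K·H)·P̄ = [1226978426/210918571 -1142979272/210918571 514868250/210918571; -1142979272/210918571 6524006030/210918571 -2338111666/210918571; 514868250/210918571 -2338111666/210918571 879466892/210918571]

step 0: x' = [1435/1991, -17548/1991, 646/181], P' = [42087/7964 -11415/3982 1113/724; -11415/3982 86007/1991 -5321/362; 1113/724 -5321/362 3773/724]
step 1: x' = [-368702980/210918571, -398131883/210918571, 66160630/210918571], P' = [1226978426/210918571 -1142979272/210918571 514868250/210918571; -1142979272/210918571 6524006030/210918571 -2338111666/210918571; 514868250/210918571 -2338111666/210918571 879466892/210918571]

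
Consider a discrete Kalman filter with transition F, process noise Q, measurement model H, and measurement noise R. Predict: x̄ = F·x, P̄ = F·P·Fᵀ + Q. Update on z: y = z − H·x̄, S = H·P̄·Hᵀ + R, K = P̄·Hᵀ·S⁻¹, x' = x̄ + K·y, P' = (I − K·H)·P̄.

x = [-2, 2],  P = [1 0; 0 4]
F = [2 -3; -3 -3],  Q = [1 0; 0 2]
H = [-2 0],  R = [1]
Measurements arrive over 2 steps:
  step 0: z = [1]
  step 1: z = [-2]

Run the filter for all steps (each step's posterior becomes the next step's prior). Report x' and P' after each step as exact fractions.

step 0: x̄ = F·x = [-10, 0]
step 0: P̄ = F·P·Fᵀ + Q = [41 30; 30 47]
step 0: y = z − H·x̄ = [-19]
step 0: S = H·P̄·Hᵀ + R = [165]
step 0: K = P̄·Hᵀ·S⁻¹ = [-82/165; -4/11]
step 0: x' = x̄ + K·y = [-92/165, 76/11]
step 0: P' = (I − K·H)·P̄ = [41/165 2/11; 2/11 277/11]
step 1: x̄ = F·x = [-3604/165, -1048/55]
step 1: P̄ = F·P·Fᵀ + Q = [37364/165 12413/55; 12413/55 12878/55]
step 1: y = z − H·x̄ = [-7538/165]
step 1: S = H·P̄·Hᵀ + R = [149621/165]
step 1: K = P̄·Hᵀ·S⁻¹ = [-74728/149621; -74478/149621]
step 1: x' = x̄ + K·y = [145852/149621, 551556/149621]
step 1: P' = (I − K·H)·P̄ = [37364/149621 37239/149621; 37239/149621 1415062/149621]

step 0: x' = [-92/165, 76/11], P' = [41/165 2/11; 2/11 277/11]
step 1: x' = [145852/149621, 551556/149621], P' = [37364/149621 37239/149621; 37239/149621 1415062/149621]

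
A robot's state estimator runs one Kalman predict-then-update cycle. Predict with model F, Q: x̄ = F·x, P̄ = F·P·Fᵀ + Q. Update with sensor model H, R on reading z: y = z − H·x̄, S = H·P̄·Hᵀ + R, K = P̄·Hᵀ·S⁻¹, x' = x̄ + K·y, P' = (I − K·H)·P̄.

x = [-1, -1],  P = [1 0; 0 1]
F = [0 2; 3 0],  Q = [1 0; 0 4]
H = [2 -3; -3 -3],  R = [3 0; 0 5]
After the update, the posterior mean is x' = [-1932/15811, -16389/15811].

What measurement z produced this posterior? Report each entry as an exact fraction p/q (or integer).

z = [3, 3]

x̄ = F·x = [-2, -3]
P̄ = F·P·Fᵀ + Q = [5 0; 0 13]
S = H·P̄·Hᵀ + R = [140 87; 87 167]
K = P̄·Hᵀ·S⁻¹ = [2975/15811 -2970/15811; -3120/15811 -2067/15811]
x' − x̄ = [29690/15811, 31044/15811] = K·y
y = (KᵀK)⁻¹·Kᵀ·(x' − x̄) = [-2, -12]
z = y + H·x̄ = [-2, -12] + [5, 15] = [3, 3]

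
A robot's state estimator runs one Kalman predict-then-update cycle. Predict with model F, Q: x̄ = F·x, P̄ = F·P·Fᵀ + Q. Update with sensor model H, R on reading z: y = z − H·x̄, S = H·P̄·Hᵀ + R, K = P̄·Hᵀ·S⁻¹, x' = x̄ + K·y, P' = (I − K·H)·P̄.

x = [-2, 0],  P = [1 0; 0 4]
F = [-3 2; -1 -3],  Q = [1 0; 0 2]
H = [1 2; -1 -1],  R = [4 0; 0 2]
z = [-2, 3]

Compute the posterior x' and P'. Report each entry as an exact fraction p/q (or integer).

x' = [-32/79, -995/869]
P' = [644/79 -432/79; -432/79 3750/869]

x̄ = F·x = [6, 2]
P̄ = F·P·Fᵀ + Q = [26 -21; -21 39]
y = z − H·x̄ = [-12, 11]
S = H·P̄·Hᵀ + R = [102 -41; -41 25]
K = P̄·Hᵀ·S⁻¹ = [-55/79 -106/79; 687/869 501/869]
x' = x̄ + K·y = [-32/79, -995/869]
P' = (I − K·H)·P̄ = [644/79 -432/79; -432/79 3750/869]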